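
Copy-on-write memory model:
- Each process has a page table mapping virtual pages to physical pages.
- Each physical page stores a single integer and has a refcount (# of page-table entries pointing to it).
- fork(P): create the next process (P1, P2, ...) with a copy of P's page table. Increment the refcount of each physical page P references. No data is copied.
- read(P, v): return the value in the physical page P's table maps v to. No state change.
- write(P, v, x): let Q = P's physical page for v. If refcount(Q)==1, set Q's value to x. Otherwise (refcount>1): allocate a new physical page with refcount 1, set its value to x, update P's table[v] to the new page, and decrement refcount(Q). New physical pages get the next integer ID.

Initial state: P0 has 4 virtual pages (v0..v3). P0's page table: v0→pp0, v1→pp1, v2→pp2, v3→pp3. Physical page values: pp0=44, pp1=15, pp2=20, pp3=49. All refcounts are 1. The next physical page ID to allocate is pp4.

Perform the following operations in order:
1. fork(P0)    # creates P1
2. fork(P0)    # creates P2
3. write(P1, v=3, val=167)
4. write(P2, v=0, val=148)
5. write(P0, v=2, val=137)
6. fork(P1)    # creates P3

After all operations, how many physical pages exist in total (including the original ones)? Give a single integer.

Op 1: fork(P0) -> P1. 4 ppages; refcounts: pp0:2 pp1:2 pp2:2 pp3:2
Op 2: fork(P0) -> P2. 4 ppages; refcounts: pp0:3 pp1:3 pp2:3 pp3:3
Op 3: write(P1, v3, 167). refcount(pp3)=3>1 -> COPY to pp4. 5 ppages; refcounts: pp0:3 pp1:3 pp2:3 pp3:2 pp4:1
Op 4: write(P2, v0, 148). refcount(pp0)=3>1 -> COPY to pp5. 6 ppages; refcounts: pp0:2 pp1:3 pp2:3 pp3:2 pp4:1 pp5:1
Op 5: write(P0, v2, 137). refcount(pp2)=3>1 -> COPY to pp6. 7 ppages; refcounts: pp0:2 pp1:3 pp2:2 pp3:2 pp4:1 pp5:1 pp6:1
Op 6: fork(P1) -> P3. 7 ppages; refcounts: pp0:3 pp1:4 pp2:3 pp3:2 pp4:2 pp5:1 pp6:1

Answer: 7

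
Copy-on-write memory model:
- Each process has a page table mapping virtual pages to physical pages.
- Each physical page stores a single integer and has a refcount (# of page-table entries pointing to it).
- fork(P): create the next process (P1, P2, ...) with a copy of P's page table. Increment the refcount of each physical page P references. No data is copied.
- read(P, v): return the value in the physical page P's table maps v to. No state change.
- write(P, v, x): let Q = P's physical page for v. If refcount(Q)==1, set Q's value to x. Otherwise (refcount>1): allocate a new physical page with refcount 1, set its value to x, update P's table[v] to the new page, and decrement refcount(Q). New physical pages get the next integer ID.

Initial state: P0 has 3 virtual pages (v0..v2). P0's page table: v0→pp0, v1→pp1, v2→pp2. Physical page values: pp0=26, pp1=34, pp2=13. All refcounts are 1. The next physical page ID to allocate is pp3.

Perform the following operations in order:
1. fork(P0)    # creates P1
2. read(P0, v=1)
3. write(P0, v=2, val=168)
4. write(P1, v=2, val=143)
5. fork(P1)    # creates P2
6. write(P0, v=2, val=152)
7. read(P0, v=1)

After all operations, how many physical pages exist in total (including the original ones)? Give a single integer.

Answer: 4

Derivation:
Op 1: fork(P0) -> P1. 3 ppages; refcounts: pp0:2 pp1:2 pp2:2
Op 2: read(P0, v1) -> 34. No state change.
Op 3: write(P0, v2, 168). refcount(pp2)=2>1 -> COPY to pp3. 4 ppages; refcounts: pp0:2 pp1:2 pp2:1 pp3:1
Op 4: write(P1, v2, 143). refcount(pp2)=1 -> write in place. 4 ppages; refcounts: pp0:2 pp1:2 pp2:1 pp3:1
Op 5: fork(P1) -> P2. 4 ppages; refcounts: pp0:3 pp1:3 pp2:2 pp3:1
Op 6: write(P0, v2, 152). refcount(pp3)=1 -> write in place. 4 ppages; refcounts: pp0:3 pp1:3 pp2:2 pp3:1
Op 7: read(P0, v1) -> 34. No state change.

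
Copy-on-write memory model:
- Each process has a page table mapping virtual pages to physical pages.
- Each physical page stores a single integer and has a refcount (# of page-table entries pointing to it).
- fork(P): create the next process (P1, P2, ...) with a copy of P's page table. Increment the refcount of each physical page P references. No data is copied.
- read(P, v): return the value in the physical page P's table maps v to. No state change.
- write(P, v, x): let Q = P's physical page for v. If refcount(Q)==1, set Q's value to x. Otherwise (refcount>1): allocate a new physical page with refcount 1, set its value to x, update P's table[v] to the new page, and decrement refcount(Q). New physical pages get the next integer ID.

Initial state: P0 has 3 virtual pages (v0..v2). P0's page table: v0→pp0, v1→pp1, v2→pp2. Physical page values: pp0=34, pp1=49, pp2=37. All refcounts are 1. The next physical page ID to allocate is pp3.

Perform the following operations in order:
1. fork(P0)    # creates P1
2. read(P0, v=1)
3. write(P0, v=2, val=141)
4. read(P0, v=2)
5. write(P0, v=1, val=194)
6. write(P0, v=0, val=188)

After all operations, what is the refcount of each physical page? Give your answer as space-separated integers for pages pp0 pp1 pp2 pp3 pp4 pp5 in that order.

Op 1: fork(P0) -> P1. 3 ppages; refcounts: pp0:2 pp1:2 pp2:2
Op 2: read(P0, v1) -> 49. No state change.
Op 3: write(P0, v2, 141). refcount(pp2)=2>1 -> COPY to pp3. 4 ppages; refcounts: pp0:2 pp1:2 pp2:1 pp3:1
Op 4: read(P0, v2) -> 141. No state change.
Op 5: write(P0, v1, 194). refcount(pp1)=2>1 -> COPY to pp4. 5 ppages; refcounts: pp0:2 pp1:1 pp2:1 pp3:1 pp4:1
Op 6: write(P0, v0, 188). refcount(pp0)=2>1 -> COPY to pp5. 6 ppages; refcounts: pp0:1 pp1:1 pp2:1 pp3:1 pp4:1 pp5:1

Answer: 1 1 1 1 1 1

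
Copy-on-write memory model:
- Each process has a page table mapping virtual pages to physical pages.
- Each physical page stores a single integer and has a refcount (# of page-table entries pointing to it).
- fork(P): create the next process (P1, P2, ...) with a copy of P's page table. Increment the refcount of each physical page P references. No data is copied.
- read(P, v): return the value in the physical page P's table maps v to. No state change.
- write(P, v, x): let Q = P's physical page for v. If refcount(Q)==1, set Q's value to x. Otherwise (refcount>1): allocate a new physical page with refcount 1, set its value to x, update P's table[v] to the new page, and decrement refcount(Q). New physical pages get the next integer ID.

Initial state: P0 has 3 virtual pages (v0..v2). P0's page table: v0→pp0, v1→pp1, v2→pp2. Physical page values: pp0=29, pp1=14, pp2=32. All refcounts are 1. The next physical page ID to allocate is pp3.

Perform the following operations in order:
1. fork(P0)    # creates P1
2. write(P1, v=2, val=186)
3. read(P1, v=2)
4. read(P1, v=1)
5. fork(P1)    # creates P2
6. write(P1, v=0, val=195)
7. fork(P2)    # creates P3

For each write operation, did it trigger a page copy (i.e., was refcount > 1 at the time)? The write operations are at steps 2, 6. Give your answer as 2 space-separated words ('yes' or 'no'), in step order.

Op 1: fork(P0) -> P1. 3 ppages; refcounts: pp0:2 pp1:2 pp2:2
Op 2: write(P1, v2, 186). refcount(pp2)=2>1 -> COPY to pp3. 4 ppages; refcounts: pp0:2 pp1:2 pp2:1 pp3:1
Op 3: read(P1, v2) -> 186. No state change.
Op 4: read(P1, v1) -> 14. No state change.
Op 5: fork(P1) -> P2. 4 ppages; refcounts: pp0:3 pp1:3 pp2:1 pp3:2
Op 6: write(P1, v0, 195). refcount(pp0)=3>1 -> COPY to pp4. 5 ppages; refcounts: pp0:2 pp1:3 pp2:1 pp3:2 pp4:1
Op 7: fork(P2) -> P3. 5 ppages; refcounts: pp0:3 pp1:4 pp2:1 pp3:3 pp4:1

yes yes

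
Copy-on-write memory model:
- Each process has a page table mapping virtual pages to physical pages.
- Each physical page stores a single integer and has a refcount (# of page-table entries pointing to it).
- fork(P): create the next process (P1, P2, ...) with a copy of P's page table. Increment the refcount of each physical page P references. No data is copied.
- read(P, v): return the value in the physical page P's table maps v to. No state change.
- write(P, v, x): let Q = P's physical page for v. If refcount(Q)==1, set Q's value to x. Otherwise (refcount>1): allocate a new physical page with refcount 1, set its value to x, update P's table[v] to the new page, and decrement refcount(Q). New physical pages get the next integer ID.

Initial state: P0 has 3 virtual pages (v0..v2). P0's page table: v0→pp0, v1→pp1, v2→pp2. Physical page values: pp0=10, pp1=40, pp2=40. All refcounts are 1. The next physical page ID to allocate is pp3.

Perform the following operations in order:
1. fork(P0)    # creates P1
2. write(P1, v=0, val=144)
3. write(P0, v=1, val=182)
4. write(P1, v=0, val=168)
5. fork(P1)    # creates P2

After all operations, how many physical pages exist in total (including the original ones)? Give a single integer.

Answer: 5

Derivation:
Op 1: fork(P0) -> P1. 3 ppages; refcounts: pp0:2 pp1:2 pp2:2
Op 2: write(P1, v0, 144). refcount(pp0)=2>1 -> COPY to pp3. 4 ppages; refcounts: pp0:1 pp1:2 pp2:2 pp3:1
Op 3: write(P0, v1, 182). refcount(pp1)=2>1 -> COPY to pp4. 5 ppages; refcounts: pp0:1 pp1:1 pp2:2 pp3:1 pp4:1
Op 4: write(P1, v0, 168). refcount(pp3)=1 -> write in place. 5 ppages; refcounts: pp0:1 pp1:1 pp2:2 pp3:1 pp4:1
Op 5: fork(P1) -> P2. 5 ppages; refcounts: pp0:1 pp1:2 pp2:3 pp3:2 pp4:1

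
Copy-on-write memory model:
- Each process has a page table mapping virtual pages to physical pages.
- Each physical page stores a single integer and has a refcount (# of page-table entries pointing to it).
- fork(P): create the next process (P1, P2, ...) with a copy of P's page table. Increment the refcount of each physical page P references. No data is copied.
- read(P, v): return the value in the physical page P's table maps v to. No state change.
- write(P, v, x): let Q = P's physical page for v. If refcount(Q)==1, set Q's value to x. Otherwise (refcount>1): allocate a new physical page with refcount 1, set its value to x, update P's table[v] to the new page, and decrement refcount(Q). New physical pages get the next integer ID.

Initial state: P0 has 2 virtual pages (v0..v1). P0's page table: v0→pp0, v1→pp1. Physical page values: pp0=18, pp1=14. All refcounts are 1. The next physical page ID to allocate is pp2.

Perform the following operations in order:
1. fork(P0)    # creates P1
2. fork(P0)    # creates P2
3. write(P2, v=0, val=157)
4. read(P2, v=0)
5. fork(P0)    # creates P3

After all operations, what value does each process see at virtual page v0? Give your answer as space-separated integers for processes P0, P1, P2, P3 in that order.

Answer: 18 18 157 18

Derivation:
Op 1: fork(P0) -> P1. 2 ppages; refcounts: pp0:2 pp1:2
Op 2: fork(P0) -> P2. 2 ppages; refcounts: pp0:3 pp1:3
Op 3: write(P2, v0, 157). refcount(pp0)=3>1 -> COPY to pp2. 3 ppages; refcounts: pp0:2 pp1:3 pp2:1
Op 4: read(P2, v0) -> 157. No state change.
Op 5: fork(P0) -> P3. 3 ppages; refcounts: pp0:3 pp1:4 pp2:1
P0: v0 -> pp0 = 18
P1: v0 -> pp0 = 18
P2: v0 -> pp2 = 157
P3: v0 -> pp0 = 18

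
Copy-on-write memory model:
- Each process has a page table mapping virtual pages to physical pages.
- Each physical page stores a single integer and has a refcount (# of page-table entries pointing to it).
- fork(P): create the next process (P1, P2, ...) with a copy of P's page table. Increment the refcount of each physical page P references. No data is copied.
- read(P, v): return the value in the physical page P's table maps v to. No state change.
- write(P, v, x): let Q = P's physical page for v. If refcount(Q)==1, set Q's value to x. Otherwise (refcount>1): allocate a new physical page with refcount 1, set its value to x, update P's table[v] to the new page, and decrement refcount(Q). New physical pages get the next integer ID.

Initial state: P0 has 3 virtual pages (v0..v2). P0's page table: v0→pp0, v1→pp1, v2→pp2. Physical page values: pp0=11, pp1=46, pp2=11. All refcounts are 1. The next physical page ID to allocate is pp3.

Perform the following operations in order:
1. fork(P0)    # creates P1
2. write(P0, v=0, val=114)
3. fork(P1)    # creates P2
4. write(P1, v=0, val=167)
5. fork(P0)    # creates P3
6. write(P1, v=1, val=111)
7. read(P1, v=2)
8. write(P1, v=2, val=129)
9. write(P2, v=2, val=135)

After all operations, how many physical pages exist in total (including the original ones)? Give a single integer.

Answer: 8

Derivation:
Op 1: fork(P0) -> P1. 3 ppages; refcounts: pp0:2 pp1:2 pp2:2
Op 2: write(P0, v0, 114). refcount(pp0)=2>1 -> COPY to pp3. 4 ppages; refcounts: pp0:1 pp1:2 pp2:2 pp3:1
Op 3: fork(P1) -> P2. 4 ppages; refcounts: pp0:2 pp1:3 pp2:3 pp3:1
Op 4: write(P1, v0, 167). refcount(pp0)=2>1 -> COPY to pp4. 5 ppages; refcounts: pp0:1 pp1:3 pp2:3 pp3:1 pp4:1
Op 5: fork(P0) -> P3. 5 ppages; refcounts: pp0:1 pp1:4 pp2:4 pp3:2 pp4:1
Op 6: write(P1, v1, 111). refcount(pp1)=4>1 -> COPY to pp5. 6 ppages; refcounts: pp0:1 pp1:3 pp2:4 pp3:2 pp4:1 pp5:1
Op 7: read(P1, v2) -> 11. No state change.
Op 8: write(P1, v2, 129). refcount(pp2)=4>1 -> COPY to pp6. 7 ppages; refcounts: pp0:1 pp1:3 pp2:3 pp3:2 pp4:1 pp5:1 pp6:1
Op 9: write(P2, v2, 135). refcount(pp2)=3>1 -> COPY to pp7. 8 ppages; refcounts: pp0:1 pp1:3 pp2:2 pp3:2 pp4:1 pp5:1 pp6:1 pp7:1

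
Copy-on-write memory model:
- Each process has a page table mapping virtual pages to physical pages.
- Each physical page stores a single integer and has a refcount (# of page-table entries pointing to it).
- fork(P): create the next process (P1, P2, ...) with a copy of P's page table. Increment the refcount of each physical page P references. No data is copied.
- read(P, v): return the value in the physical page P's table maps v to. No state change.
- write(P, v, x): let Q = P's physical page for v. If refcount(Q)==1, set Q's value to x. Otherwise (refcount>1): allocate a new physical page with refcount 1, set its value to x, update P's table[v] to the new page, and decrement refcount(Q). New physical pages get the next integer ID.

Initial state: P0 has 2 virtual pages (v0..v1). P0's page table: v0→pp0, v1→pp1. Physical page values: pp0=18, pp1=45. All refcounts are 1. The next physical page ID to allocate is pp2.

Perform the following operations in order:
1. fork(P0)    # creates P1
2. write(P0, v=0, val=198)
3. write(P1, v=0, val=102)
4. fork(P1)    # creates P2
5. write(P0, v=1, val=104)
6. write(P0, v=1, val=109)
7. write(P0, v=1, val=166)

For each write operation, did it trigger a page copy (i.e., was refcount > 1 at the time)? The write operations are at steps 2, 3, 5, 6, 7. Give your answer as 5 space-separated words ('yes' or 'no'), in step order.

Op 1: fork(P0) -> P1. 2 ppages; refcounts: pp0:2 pp1:2
Op 2: write(P0, v0, 198). refcount(pp0)=2>1 -> COPY to pp2. 3 ppages; refcounts: pp0:1 pp1:2 pp2:1
Op 3: write(P1, v0, 102). refcount(pp0)=1 -> write in place. 3 ppages; refcounts: pp0:1 pp1:2 pp2:1
Op 4: fork(P1) -> P2. 3 ppages; refcounts: pp0:2 pp1:3 pp2:1
Op 5: write(P0, v1, 104). refcount(pp1)=3>1 -> COPY to pp3. 4 ppages; refcounts: pp0:2 pp1:2 pp2:1 pp3:1
Op 6: write(P0, v1, 109). refcount(pp3)=1 -> write in place. 4 ppages; refcounts: pp0:2 pp1:2 pp2:1 pp3:1
Op 7: write(P0, v1, 166). refcount(pp3)=1 -> write in place. 4 ppages; refcounts: pp0:2 pp1:2 pp2:1 pp3:1

yes no yes no no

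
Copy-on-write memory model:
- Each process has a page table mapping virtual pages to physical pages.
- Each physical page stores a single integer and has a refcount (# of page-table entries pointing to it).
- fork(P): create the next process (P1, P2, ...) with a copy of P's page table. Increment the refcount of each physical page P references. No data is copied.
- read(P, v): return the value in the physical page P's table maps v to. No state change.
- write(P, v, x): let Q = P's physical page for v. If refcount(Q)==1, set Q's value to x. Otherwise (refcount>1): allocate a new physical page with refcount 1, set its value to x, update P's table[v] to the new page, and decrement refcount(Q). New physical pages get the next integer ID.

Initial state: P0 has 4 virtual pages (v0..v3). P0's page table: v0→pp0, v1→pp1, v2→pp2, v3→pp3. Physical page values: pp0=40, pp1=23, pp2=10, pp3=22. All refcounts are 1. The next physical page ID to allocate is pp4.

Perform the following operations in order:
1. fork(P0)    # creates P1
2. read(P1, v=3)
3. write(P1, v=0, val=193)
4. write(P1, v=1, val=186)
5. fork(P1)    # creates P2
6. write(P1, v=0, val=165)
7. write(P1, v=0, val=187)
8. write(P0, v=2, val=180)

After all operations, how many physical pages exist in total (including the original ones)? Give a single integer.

Answer: 8

Derivation:
Op 1: fork(P0) -> P1. 4 ppages; refcounts: pp0:2 pp1:2 pp2:2 pp3:2
Op 2: read(P1, v3) -> 22. No state change.
Op 3: write(P1, v0, 193). refcount(pp0)=2>1 -> COPY to pp4. 5 ppages; refcounts: pp0:1 pp1:2 pp2:2 pp3:2 pp4:1
Op 4: write(P1, v1, 186). refcount(pp1)=2>1 -> COPY to pp5. 6 ppages; refcounts: pp0:1 pp1:1 pp2:2 pp3:2 pp4:1 pp5:1
Op 5: fork(P1) -> P2. 6 ppages; refcounts: pp0:1 pp1:1 pp2:3 pp3:3 pp4:2 pp5:2
Op 6: write(P1, v0, 165). refcount(pp4)=2>1 -> COPY to pp6. 7 ppages; refcounts: pp0:1 pp1:1 pp2:3 pp3:3 pp4:1 pp5:2 pp6:1
Op 7: write(P1, v0, 187). refcount(pp6)=1 -> write in place. 7 ppages; refcounts: pp0:1 pp1:1 pp2:3 pp3:3 pp4:1 pp5:2 pp6:1
Op 8: write(P0, v2, 180). refcount(pp2)=3>1 -> COPY to pp7. 8 ppages; refcounts: pp0:1 pp1:1 pp2:2 pp3:3 pp4:1 pp5:2 pp6:1 pp7:1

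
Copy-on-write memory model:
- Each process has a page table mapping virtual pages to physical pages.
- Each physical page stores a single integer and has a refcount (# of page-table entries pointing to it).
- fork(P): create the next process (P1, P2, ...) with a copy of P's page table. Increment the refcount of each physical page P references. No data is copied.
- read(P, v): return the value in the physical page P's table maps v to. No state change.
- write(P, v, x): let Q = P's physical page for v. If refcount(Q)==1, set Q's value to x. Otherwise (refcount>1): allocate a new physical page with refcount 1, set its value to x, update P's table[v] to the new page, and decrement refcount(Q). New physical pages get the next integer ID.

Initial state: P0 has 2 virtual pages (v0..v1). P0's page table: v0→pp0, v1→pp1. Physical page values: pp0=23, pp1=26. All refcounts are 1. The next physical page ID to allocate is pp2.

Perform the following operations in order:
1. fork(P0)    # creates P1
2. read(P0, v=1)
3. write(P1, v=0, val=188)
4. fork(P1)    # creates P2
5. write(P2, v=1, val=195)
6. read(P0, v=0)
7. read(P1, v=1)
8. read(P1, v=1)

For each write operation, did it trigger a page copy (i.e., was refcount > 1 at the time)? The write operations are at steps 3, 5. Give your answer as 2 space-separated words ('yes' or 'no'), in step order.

Op 1: fork(P0) -> P1. 2 ppages; refcounts: pp0:2 pp1:2
Op 2: read(P0, v1) -> 26. No state change.
Op 3: write(P1, v0, 188). refcount(pp0)=2>1 -> COPY to pp2. 3 ppages; refcounts: pp0:1 pp1:2 pp2:1
Op 4: fork(P1) -> P2. 3 ppages; refcounts: pp0:1 pp1:3 pp2:2
Op 5: write(P2, v1, 195). refcount(pp1)=3>1 -> COPY to pp3. 4 ppages; refcounts: pp0:1 pp1:2 pp2:2 pp3:1
Op 6: read(P0, v0) -> 23. No state change.
Op 7: read(P1, v1) -> 26. No state change.
Op 8: read(P1, v1) -> 26. No state change.

yes yes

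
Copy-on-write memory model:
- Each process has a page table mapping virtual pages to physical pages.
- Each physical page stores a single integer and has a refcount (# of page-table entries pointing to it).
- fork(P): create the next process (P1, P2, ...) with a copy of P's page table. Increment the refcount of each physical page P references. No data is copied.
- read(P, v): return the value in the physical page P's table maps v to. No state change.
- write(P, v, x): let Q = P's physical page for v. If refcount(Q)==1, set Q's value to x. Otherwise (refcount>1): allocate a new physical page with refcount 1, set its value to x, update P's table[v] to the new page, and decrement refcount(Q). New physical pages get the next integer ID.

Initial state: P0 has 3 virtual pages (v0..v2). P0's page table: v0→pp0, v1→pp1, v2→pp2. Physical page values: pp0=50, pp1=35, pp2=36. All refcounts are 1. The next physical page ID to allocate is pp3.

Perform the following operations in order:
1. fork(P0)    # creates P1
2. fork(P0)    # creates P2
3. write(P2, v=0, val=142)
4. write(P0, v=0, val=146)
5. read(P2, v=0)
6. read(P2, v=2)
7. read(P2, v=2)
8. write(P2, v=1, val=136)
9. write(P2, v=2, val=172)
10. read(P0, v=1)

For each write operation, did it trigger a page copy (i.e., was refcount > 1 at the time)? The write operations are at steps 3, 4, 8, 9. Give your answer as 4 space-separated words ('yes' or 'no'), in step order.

Op 1: fork(P0) -> P1. 3 ppages; refcounts: pp0:2 pp1:2 pp2:2
Op 2: fork(P0) -> P2. 3 ppages; refcounts: pp0:3 pp1:3 pp2:3
Op 3: write(P2, v0, 142). refcount(pp0)=3>1 -> COPY to pp3. 4 ppages; refcounts: pp0:2 pp1:3 pp2:3 pp3:1
Op 4: write(P0, v0, 146). refcount(pp0)=2>1 -> COPY to pp4. 5 ppages; refcounts: pp0:1 pp1:3 pp2:3 pp3:1 pp4:1
Op 5: read(P2, v0) -> 142. No state change.
Op 6: read(P2, v2) -> 36. No state change.
Op 7: read(P2, v2) -> 36. No state change.
Op 8: write(P2, v1, 136). refcount(pp1)=3>1 -> COPY to pp5. 6 ppages; refcounts: pp0:1 pp1:2 pp2:3 pp3:1 pp4:1 pp5:1
Op 9: write(P2, v2, 172). refcount(pp2)=3>1 -> COPY to pp6. 7 ppages; refcounts: pp0:1 pp1:2 pp2:2 pp3:1 pp4:1 pp5:1 pp6:1
Op 10: read(P0, v1) -> 35. No state change.

yes yes yes yes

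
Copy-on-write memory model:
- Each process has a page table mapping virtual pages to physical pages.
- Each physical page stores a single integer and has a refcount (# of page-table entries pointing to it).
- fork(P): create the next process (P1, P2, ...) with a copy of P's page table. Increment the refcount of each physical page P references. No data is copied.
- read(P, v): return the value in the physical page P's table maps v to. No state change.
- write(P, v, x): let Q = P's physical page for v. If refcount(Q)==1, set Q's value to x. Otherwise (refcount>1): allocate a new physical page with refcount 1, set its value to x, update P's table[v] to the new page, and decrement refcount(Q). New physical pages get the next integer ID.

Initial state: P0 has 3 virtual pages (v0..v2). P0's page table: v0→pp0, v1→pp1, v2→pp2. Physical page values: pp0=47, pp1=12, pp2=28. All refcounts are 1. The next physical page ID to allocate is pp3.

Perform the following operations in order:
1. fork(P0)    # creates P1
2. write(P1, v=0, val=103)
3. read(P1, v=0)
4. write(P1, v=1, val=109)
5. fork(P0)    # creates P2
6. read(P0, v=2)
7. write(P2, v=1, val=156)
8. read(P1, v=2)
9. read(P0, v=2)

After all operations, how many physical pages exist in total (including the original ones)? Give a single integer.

Answer: 6

Derivation:
Op 1: fork(P0) -> P1. 3 ppages; refcounts: pp0:2 pp1:2 pp2:2
Op 2: write(P1, v0, 103). refcount(pp0)=2>1 -> COPY to pp3. 4 ppages; refcounts: pp0:1 pp1:2 pp2:2 pp3:1
Op 3: read(P1, v0) -> 103. No state change.
Op 4: write(P1, v1, 109). refcount(pp1)=2>1 -> COPY to pp4. 5 ppages; refcounts: pp0:1 pp1:1 pp2:2 pp3:1 pp4:1
Op 5: fork(P0) -> P2. 5 ppages; refcounts: pp0:2 pp1:2 pp2:3 pp3:1 pp4:1
Op 6: read(P0, v2) -> 28. No state change.
Op 7: write(P2, v1, 156). refcount(pp1)=2>1 -> COPY to pp5. 6 ppages; refcounts: pp0:2 pp1:1 pp2:3 pp3:1 pp4:1 pp5:1
Op 8: read(P1, v2) -> 28. No state change.
Op 9: read(P0, v2) -> 28. No state change.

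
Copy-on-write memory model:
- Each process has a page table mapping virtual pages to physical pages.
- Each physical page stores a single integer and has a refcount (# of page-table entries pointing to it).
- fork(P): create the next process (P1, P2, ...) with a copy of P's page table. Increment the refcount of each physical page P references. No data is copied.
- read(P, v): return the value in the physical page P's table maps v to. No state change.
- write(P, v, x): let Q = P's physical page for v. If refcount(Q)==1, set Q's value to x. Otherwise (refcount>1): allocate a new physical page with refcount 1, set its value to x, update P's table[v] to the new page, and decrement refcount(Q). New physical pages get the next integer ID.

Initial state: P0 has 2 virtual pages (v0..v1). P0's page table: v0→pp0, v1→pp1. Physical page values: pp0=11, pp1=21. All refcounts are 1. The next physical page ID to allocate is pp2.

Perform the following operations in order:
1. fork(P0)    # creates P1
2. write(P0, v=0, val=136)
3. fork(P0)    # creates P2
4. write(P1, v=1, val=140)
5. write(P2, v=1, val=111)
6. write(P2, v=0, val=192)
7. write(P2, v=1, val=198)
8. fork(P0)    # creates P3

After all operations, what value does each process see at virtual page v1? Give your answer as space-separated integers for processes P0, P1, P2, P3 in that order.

Answer: 21 140 198 21

Derivation:
Op 1: fork(P0) -> P1. 2 ppages; refcounts: pp0:2 pp1:2
Op 2: write(P0, v0, 136). refcount(pp0)=2>1 -> COPY to pp2. 3 ppages; refcounts: pp0:1 pp1:2 pp2:1
Op 3: fork(P0) -> P2. 3 ppages; refcounts: pp0:1 pp1:3 pp2:2
Op 4: write(P1, v1, 140). refcount(pp1)=3>1 -> COPY to pp3. 4 ppages; refcounts: pp0:1 pp1:2 pp2:2 pp3:1
Op 5: write(P2, v1, 111). refcount(pp1)=2>1 -> COPY to pp4. 5 ppages; refcounts: pp0:1 pp1:1 pp2:2 pp3:1 pp4:1
Op 6: write(P2, v0, 192). refcount(pp2)=2>1 -> COPY to pp5. 6 ppages; refcounts: pp0:1 pp1:1 pp2:1 pp3:1 pp4:1 pp5:1
Op 7: write(P2, v1, 198). refcount(pp4)=1 -> write in place. 6 ppages; refcounts: pp0:1 pp1:1 pp2:1 pp3:1 pp4:1 pp5:1
Op 8: fork(P0) -> P3. 6 ppages; refcounts: pp0:1 pp1:2 pp2:2 pp3:1 pp4:1 pp5:1
P0: v1 -> pp1 = 21
P1: v1 -> pp3 = 140
P2: v1 -> pp4 = 198
P3: v1 -> pp1 = 21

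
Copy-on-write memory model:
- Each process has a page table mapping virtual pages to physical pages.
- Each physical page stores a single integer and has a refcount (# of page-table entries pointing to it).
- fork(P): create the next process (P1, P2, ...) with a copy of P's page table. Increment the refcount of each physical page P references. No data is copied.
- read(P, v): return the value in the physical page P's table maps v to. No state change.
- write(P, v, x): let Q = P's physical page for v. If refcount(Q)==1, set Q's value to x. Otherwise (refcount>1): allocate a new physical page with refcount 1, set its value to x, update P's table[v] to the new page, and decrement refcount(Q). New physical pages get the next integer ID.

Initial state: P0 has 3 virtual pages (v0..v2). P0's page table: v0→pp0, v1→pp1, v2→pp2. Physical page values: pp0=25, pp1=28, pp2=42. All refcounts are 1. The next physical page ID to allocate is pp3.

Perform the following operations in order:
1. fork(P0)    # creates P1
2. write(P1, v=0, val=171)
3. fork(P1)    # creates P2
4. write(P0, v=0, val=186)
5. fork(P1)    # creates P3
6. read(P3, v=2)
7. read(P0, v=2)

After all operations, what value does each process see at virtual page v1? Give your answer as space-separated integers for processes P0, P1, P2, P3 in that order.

Op 1: fork(P0) -> P1. 3 ppages; refcounts: pp0:2 pp1:2 pp2:2
Op 2: write(P1, v0, 171). refcount(pp0)=2>1 -> COPY to pp3. 4 ppages; refcounts: pp0:1 pp1:2 pp2:2 pp3:1
Op 3: fork(P1) -> P2. 4 ppages; refcounts: pp0:1 pp1:3 pp2:3 pp3:2
Op 4: write(P0, v0, 186). refcount(pp0)=1 -> write in place. 4 ppages; refcounts: pp0:1 pp1:3 pp2:3 pp3:2
Op 5: fork(P1) -> P3. 4 ppages; refcounts: pp0:1 pp1:4 pp2:4 pp3:3
Op 6: read(P3, v2) -> 42. No state change.
Op 7: read(P0, v2) -> 42. No state change.
P0: v1 -> pp1 = 28
P1: v1 -> pp1 = 28
P2: v1 -> pp1 = 28
P3: v1 -> pp1 = 28

Answer: 28 28 28 28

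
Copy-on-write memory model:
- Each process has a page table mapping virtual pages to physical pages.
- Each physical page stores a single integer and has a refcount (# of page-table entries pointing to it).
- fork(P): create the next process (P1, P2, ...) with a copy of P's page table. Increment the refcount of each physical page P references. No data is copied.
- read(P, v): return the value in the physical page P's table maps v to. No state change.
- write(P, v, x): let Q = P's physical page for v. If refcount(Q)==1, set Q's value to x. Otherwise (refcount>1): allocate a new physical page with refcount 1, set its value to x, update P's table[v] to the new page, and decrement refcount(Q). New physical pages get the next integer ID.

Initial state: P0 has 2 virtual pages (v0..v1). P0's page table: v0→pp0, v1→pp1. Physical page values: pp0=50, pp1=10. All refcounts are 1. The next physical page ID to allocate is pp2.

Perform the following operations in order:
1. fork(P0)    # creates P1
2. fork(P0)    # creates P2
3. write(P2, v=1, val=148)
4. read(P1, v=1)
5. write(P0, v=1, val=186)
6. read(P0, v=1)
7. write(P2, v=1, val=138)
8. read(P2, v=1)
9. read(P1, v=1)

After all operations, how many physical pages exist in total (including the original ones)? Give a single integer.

Answer: 4

Derivation:
Op 1: fork(P0) -> P1. 2 ppages; refcounts: pp0:2 pp1:2
Op 2: fork(P0) -> P2. 2 ppages; refcounts: pp0:3 pp1:3
Op 3: write(P2, v1, 148). refcount(pp1)=3>1 -> COPY to pp2. 3 ppages; refcounts: pp0:3 pp1:2 pp2:1
Op 4: read(P1, v1) -> 10. No state change.
Op 5: write(P0, v1, 186). refcount(pp1)=2>1 -> COPY to pp3. 4 ppages; refcounts: pp0:3 pp1:1 pp2:1 pp3:1
Op 6: read(P0, v1) -> 186. No state change.
Op 7: write(P2, v1, 138). refcount(pp2)=1 -> write in place. 4 ppages; refcounts: pp0:3 pp1:1 pp2:1 pp3:1
Op 8: read(P2, v1) -> 138. No state change.
Op 9: read(P1, v1) -> 10. No state change.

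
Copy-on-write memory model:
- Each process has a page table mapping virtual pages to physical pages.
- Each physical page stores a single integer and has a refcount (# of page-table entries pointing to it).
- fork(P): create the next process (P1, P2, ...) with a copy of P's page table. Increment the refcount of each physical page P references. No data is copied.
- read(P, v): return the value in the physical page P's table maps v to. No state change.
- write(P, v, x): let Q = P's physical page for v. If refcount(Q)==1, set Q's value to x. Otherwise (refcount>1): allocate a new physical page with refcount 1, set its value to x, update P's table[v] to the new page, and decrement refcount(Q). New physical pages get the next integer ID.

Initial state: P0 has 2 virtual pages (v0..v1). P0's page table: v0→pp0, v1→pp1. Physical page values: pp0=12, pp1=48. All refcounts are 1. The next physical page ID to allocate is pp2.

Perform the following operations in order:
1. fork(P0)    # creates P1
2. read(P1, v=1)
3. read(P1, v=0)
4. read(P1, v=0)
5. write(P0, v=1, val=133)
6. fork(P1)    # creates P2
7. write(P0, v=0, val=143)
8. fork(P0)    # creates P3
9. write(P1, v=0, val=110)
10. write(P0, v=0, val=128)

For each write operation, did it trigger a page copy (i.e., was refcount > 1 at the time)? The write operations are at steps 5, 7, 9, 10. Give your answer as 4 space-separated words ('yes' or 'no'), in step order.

Op 1: fork(P0) -> P1. 2 ppages; refcounts: pp0:2 pp1:2
Op 2: read(P1, v1) -> 48. No state change.
Op 3: read(P1, v0) -> 12. No state change.
Op 4: read(P1, v0) -> 12. No state change.
Op 5: write(P0, v1, 133). refcount(pp1)=2>1 -> COPY to pp2. 3 ppages; refcounts: pp0:2 pp1:1 pp2:1
Op 6: fork(P1) -> P2. 3 ppages; refcounts: pp0:3 pp1:2 pp2:1
Op 7: write(P0, v0, 143). refcount(pp0)=3>1 -> COPY to pp3. 4 ppages; refcounts: pp0:2 pp1:2 pp2:1 pp3:1
Op 8: fork(P0) -> P3. 4 ppages; refcounts: pp0:2 pp1:2 pp2:2 pp3:2
Op 9: write(P1, v0, 110). refcount(pp0)=2>1 -> COPY to pp4. 5 ppages; refcounts: pp0:1 pp1:2 pp2:2 pp3:2 pp4:1
Op 10: write(P0, v0, 128). refcount(pp3)=2>1 -> COPY to pp5. 6 ppages; refcounts: pp0:1 pp1:2 pp2:2 pp3:1 pp4:1 pp5:1

yes yes yes yes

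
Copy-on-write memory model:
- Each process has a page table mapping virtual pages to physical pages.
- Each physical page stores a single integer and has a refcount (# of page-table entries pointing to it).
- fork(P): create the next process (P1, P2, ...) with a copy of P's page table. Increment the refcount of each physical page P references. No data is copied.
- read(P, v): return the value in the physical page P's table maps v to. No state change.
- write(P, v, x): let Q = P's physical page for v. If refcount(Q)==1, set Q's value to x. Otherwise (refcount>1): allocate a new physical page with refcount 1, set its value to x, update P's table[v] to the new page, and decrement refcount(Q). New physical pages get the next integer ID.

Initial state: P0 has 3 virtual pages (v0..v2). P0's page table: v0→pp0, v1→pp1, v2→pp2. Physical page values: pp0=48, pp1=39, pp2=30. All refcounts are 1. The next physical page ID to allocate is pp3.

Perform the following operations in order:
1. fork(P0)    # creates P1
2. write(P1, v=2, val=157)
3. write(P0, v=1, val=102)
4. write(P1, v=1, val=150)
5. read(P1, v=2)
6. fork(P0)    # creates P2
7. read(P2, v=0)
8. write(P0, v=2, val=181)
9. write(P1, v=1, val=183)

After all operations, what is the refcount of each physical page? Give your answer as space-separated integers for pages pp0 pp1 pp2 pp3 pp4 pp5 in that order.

Answer: 3 1 1 1 2 1

Derivation:
Op 1: fork(P0) -> P1. 3 ppages; refcounts: pp0:2 pp1:2 pp2:2
Op 2: write(P1, v2, 157). refcount(pp2)=2>1 -> COPY to pp3. 4 ppages; refcounts: pp0:2 pp1:2 pp2:1 pp3:1
Op 3: write(P0, v1, 102). refcount(pp1)=2>1 -> COPY to pp4. 5 ppages; refcounts: pp0:2 pp1:1 pp2:1 pp3:1 pp4:1
Op 4: write(P1, v1, 150). refcount(pp1)=1 -> write in place. 5 ppages; refcounts: pp0:2 pp1:1 pp2:1 pp3:1 pp4:1
Op 5: read(P1, v2) -> 157. No state change.
Op 6: fork(P0) -> P2. 5 ppages; refcounts: pp0:3 pp1:1 pp2:2 pp3:1 pp4:2
Op 7: read(P2, v0) -> 48. No state change.
Op 8: write(P0, v2, 181). refcount(pp2)=2>1 -> COPY to pp5. 6 ppages; refcounts: pp0:3 pp1:1 pp2:1 pp3:1 pp4:2 pp5:1
Op 9: write(P1, v1, 183). refcount(pp1)=1 -> write in place. 6 ppages; refcounts: pp0:3 pp1:1 pp2:1 pp3:1 pp4:2 pp5:1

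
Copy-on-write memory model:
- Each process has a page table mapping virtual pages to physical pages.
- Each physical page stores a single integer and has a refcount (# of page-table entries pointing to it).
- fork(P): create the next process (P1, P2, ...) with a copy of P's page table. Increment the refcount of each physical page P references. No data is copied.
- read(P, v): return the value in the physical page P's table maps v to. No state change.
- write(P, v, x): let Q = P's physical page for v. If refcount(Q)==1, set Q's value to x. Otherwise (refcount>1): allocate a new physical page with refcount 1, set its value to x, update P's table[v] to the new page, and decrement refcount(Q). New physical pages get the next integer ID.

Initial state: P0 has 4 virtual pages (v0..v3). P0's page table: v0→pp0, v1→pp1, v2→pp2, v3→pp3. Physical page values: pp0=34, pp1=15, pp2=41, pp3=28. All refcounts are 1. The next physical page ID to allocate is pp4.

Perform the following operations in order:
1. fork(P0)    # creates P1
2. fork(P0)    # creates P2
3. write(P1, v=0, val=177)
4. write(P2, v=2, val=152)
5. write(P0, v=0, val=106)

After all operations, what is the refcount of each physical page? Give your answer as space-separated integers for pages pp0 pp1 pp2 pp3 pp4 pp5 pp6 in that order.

Op 1: fork(P0) -> P1. 4 ppages; refcounts: pp0:2 pp1:2 pp2:2 pp3:2
Op 2: fork(P0) -> P2. 4 ppages; refcounts: pp0:3 pp1:3 pp2:3 pp3:3
Op 3: write(P1, v0, 177). refcount(pp0)=3>1 -> COPY to pp4. 5 ppages; refcounts: pp0:2 pp1:3 pp2:3 pp3:3 pp4:1
Op 4: write(P2, v2, 152). refcount(pp2)=3>1 -> COPY to pp5. 6 ppages; refcounts: pp0:2 pp1:3 pp2:2 pp3:3 pp4:1 pp5:1
Op 5: write(P0, v0, 106). refcount(pp0)=2>1 -> COPY to pp6. 7 ppages; refcounts: pp0:1 pp1:3 pp2:2 pp3:3 pp4:1 pp5:1 pp6:1

Answer: 1 3 2 3 1 1 1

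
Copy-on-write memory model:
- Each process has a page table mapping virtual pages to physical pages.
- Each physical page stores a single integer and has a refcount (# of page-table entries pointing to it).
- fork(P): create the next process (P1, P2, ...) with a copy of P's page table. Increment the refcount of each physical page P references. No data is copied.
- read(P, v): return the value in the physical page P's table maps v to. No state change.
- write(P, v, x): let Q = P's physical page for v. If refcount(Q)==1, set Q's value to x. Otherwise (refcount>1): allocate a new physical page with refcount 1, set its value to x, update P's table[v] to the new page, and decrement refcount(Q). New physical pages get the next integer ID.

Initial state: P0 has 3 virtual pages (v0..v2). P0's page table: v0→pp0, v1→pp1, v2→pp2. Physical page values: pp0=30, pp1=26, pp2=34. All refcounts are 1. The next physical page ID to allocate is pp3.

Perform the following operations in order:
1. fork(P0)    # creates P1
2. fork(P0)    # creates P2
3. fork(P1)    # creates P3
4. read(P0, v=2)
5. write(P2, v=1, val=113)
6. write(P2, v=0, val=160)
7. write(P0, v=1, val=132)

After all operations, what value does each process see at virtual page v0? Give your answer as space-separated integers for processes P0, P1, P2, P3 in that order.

Op 1: fork(P0) -> P1. 3 ppages; refcounts: pp0:2 pp1:2 pp2:2
Op 2: fork(P0) -> P2. 3 ppages; refcounts: pp0:3 pp1:3 pp2:3
Op 3: fork(P1) -> P3. 3 ppages; refcounts: pp0:4 pp1:4 pp2:4
Op 4: read(P0, v2) -> 34. No state change.
Op 5: write(P2, v1, 113). refcount(pp1)=4>1 -> COPY to pp3. 4 ppages; refcounts: pp0:4 pp1:3 pp2:4 pp3:1
Op 6: write(P2, v0, 160). refcount(pp0)=4>1 -> COPY to pp4. 5 ppages; refcounts: pp0:3 pp1:3 pp2:4 pp3:1 pp4:1
Op 7: write(P0, v1, 132). refcount(pp1)=3>1 -> COPY to pp5. 6 ppages; refcounts: pp0:3 pp1:2 pp2:4 pp3:1 pp4:1 pp5:1
P0: v0 -> pp0 = 30
P1: v0 -> pp0 = 30
P2: v0 -> pp4 = 160
P3: v0 -> pp0 = 30

Answer: 30 30 160 30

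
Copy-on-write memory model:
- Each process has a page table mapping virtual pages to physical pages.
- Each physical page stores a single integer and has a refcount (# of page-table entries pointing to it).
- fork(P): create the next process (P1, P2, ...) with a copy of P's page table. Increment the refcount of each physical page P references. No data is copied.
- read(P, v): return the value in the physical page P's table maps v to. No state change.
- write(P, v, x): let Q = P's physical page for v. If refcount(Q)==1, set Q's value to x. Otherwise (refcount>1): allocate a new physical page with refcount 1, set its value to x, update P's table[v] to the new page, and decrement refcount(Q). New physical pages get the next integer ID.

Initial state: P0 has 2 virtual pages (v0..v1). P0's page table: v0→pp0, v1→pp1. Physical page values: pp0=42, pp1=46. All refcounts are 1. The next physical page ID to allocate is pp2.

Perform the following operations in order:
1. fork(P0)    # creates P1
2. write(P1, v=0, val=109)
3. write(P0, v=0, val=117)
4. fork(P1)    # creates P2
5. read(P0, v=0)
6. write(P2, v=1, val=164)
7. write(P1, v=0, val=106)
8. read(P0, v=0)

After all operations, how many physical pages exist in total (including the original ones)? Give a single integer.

Op 1: fork(P0) -> P1. 2 ppages; refcounts: pp0:2 pp1:2
Op 2: write(P1, v0, 109). refcount(pp0)=2>1 -> COPY to pp2. 3 ppages; refcounts: pp0:1 pp1:2 pp2:1
Op 3: write(P0, v0, 117). refcount(pp0)=1 -> write in place. 3 ppages; refcounts: pp0:1 pp1:2 pp2:1
Op 4: fork(P1) -> P2. 3 ppages; refcounts: pp0:1 pp1:3 pp2:2
Op 5: read(P0, v0) -> 117. No state change.
Op 6: write(P2, v1, 164). refcount(pp1)=3>1 -> COPY to pp3. 4 ppages; refcounts: pp0:1 pp1:2 pp2:2 pp3:1
Op 7: write(P1, v0, 106). refcount(pp2)=2>1 -> COPY to pp4. 5 ppages; refcounts: pp0:1 pp1:2 pp2:1 pp3:1 pp4:1
Op 8: read(P0, v0) -> 117. No state change.

Answer: 5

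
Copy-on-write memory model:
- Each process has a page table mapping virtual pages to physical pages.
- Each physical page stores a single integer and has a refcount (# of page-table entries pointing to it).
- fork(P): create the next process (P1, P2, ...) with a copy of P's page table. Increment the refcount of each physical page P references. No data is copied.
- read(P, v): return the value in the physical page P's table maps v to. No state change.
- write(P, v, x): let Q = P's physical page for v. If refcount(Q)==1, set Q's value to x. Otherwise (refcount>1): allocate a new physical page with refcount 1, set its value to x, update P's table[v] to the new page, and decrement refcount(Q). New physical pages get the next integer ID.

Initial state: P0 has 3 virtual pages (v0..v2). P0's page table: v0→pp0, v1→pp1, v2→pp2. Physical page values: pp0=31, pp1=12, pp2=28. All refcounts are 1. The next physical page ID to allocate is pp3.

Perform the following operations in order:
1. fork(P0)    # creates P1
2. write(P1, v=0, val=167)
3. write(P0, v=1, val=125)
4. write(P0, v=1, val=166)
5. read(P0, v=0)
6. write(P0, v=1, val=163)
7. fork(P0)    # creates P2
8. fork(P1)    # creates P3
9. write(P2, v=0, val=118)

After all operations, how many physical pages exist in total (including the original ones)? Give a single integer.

Op 1: fork(P0) -> P1. 3 ppages; refcounts: pp0:2 pp1:2 pp2:2
Op 2: write(P1, v0, 167). refcount(pp0)=2>1 -> COPY to pp3. 4 ppages; refcounts: pp0:1 pp1:2 pp2:2 pp3:1
Op 3: write(P0, v1, 125). refcount(pp1)=2>1 -> COPY to pp4. 5 ppages; refcounts: pp0:1 pp1:1 pp2:2 pp3:1 pp4:1
Op 4: write(P0, v1, 166). refcount(pp4)=1 -> write in place. 5 ppages; refcounts: pp0:1 pp1:1 pp2:2 pp3:1 pp4:1
Op 5: read(P0, v0) -> 31. No state change.
Op 6: write(P0, v1, 163). refcount(pp4)=1 -> write in place. 5 ppages; refcounts: pp0:1 pp1:1 pp2:2 pp3:1 pp4:1
Op 7: fork(P0) -> P2. 5 ppages; refcounts: pp0:2 pp1:1 pp2:3 pp3:1 pp4:2
Op 8: fork(P1) -> P3. 5 ppages; refcounts: pp0:2 pp1:2 pp2:4 pp3:2 pp4:2
Op 9: write(P2, v0, 118). refcount(pp0)=2>1 -> COPY to pp5. 6 ppages; refcounts: pp0:1 pp1:2 pp2:4 pp3:2 pp4:2 pp5:1

Answer: 6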